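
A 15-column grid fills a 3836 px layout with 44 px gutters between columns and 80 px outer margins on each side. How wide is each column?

204 px

Content width = 3836 − 2·80 = 3676 px.
Subtracting 14 gutters of 44 leaves 3060 for 15 columns, so c = 204 px.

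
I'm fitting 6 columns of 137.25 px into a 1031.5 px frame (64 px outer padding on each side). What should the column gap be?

Subtract both margins: 1031.5 − 2·64 = 903.5 px.
Columns use 823.5 px, leaving 80 px across 5 column gaps = 16 px each.

16 px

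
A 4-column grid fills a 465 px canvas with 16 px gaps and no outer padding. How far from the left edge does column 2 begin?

120.25 px

4 columns + 3 gaps: 4c + 3·16 = 465.
4c = 465 − 48 = 417, so c = 104.25 px.
No margin, so column 2 starts at 1·(column + gutter) = 1·120.25 = 120.25 px.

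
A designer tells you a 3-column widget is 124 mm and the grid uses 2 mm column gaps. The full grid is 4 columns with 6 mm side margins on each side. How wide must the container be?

178 mm

124 − 2·2 = 120; ÷3 gives c = 40 mm.
Total width: 2·6 + 4·40 + 3·2 = 178 mm.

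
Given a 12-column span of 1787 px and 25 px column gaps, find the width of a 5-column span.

730 px

1787 − 11·25 = 1512; ÷12 gives c = 126 px.
Span of 5: 5·126 + 4·25 = 630 + 100 = 730 px.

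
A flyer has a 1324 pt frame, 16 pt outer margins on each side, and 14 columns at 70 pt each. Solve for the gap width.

24 pt

Inside the margins: 1324 − 32 = 1292 pt.
14 columns take 14·70 = 980 pt; remaining 312 splits into 13 gaps.
g = 312 / 13 = 24 pt.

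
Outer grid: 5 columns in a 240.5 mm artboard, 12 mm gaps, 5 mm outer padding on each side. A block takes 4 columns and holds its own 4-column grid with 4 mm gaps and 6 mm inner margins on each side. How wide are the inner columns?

Outer content = 240.5 − 2·5 = 230.5 mm.
5c + 4·12 = 230.5 → 5c = 182.5 → c = 36.5 mm.
Span of 4: 4·36.5 + 3·12 = 146 + 36 = 182 mm.
Inner content = 182 − 2·6 = 170 mm.
4d + 3·4 = 170 → 4d = 158 → d = 39.5 mm.

39.5 mm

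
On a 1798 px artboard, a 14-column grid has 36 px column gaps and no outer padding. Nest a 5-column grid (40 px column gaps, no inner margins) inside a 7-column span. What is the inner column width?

144.2 px

1798 − 13·36 = 1330; ÷14 gives c = 95 px.
Span of 7: 7·95 + 6·36 = 665 + 216 = 881 px.
5 columns + 4 column gaps: 5d + 4·40 = 881.
5d = 881 − 160 = 721, so d = 144.2 px.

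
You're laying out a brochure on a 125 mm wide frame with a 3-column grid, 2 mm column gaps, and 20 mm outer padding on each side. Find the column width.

Subtract both margins: 125 − 2·20 = 85 mm.
3 columns + 2 column gaps: 3c + 2·2 = 85.
3c = 85 − 4 = 81, so c = 27 mm.

27 mm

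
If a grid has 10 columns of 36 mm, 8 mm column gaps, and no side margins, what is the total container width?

Container = 10·36 + 9·8 = 360 + 72 = 432 mm.

432 mm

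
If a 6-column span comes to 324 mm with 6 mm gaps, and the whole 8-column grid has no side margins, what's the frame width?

434 mm

6 columns + 5 gaps: 6c + 5·6 = 324.
6c = 324 − 30 = 294, so c = 49 mm.
Total width: 8·49 + 7·6 = 434 mm.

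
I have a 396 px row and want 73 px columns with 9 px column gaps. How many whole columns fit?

Each extra column adds 73 + 9 = 82 px.
(396 + 9) / 82 = 4.94, so 4 columns fit.

4 columns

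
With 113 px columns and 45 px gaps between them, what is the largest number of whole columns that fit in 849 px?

Each extra column adds 113 + 45 = 158 px.
(849 + 45) / 158 = 5.66, so 5 columns fit.

5 columns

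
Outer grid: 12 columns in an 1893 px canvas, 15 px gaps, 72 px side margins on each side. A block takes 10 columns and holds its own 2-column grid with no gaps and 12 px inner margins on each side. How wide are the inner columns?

715.5 px

Inside the margins: 1893 − 144 = 1749 px.
1749 − 11·15 = 1584; ÷12 gives c = 132 px.
Span of 10: 10·132 + 9·15 = 1320 + 135 = 1455 px.
Inner content = 1455 − 2·12 = 1431 px.
2d = 1431 → d = 715.5 px.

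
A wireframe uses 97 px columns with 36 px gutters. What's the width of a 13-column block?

1693 px

Span of 13: 13·97 + 12·36 = 1261 + 432 = 1693 px.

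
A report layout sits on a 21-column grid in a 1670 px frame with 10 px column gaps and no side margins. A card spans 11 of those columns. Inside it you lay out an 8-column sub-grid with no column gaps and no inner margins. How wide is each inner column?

108.75 px

21 columns + 20 column gaps: 21c + 20·10 = 1670.
21c = 1670 − 200 = 1470, so c = 70 px.
11 columns plus 10 column gaps: 770 + 100 = 870 px.
870 / 8 = 108.75 px per column.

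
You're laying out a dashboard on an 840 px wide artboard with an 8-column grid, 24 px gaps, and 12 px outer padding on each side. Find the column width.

Take off 24 px of margins, leaving 816 px.
8c + 7·24 = 816 → 8c = 648 → c = 81 px.

81 px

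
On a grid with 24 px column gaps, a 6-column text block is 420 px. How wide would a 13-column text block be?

420 − 5·24 = 300; ÷6 gives c = 50 px.
13 columns plus 12 column gaps: 650 + 288 = 938 px.

938 px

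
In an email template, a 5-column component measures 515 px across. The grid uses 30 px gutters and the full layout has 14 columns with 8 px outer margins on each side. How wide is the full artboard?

5 columns + 4 gutters: 5c + 4·30 = 515.
5c = 515 − 120 = 395, so c = 79 px.
Total width: 2·8 + 14·79 + 13·30 = 1512 px.

1512 px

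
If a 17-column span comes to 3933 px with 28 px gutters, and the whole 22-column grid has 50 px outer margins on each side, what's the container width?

5198 px

17c + 16·28 = 3933 → 17c = 3485 → c = 205 px.
Container = 2·50 + 22·205 + 21·28 = 100 + 4510 + 588 = 5198 px.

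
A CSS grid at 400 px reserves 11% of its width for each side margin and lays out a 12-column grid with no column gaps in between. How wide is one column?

Margins: 11% × 400 = 44 px each, so content = 400 − 88 = 312 px.
312 / 12 = 26 px per column.

26 px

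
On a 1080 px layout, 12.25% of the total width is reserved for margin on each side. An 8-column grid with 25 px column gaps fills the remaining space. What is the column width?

Each margin = 12.25% of 1080 = 132.3 px; content = 1080 − 2·132.3 = 815.4 px.
Subtracting 7 column gaps of 25 leaves 640.4 for 8 columns, so c = 80.05 px.

80.05 px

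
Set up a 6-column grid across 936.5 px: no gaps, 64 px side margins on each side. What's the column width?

134.75 px

Subtract both margins: 936.5 − 2·64 = 808.5 px.
With no gaps, each column is 808.5/6 = 134.75 px.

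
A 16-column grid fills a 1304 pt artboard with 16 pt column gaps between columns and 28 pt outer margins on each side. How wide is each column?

63 pt

Take off 56 pt of margins, leaving 1248 pt.
1248 − 15·16 = 1008; ÷16 gives c = 63 pt.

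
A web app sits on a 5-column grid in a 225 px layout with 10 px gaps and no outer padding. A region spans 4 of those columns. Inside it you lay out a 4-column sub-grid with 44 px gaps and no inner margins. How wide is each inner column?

Subtracting 4 gaps of 10 leaves 185 for 5 columns, so c = 37 px.
4 columns plus 3 gaps: 148 + 30 = 178 px.
178 − 3·44 = 46; ÷4 gives d = 11.5 px.

11.5 px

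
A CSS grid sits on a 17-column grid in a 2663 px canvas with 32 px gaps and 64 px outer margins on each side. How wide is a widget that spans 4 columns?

572 px

Content width = 2663 − 2·64 = 2535 px.
Subtracting 16 gaps of 32 leaves 2023 for 17 columns, so c = 119 px.
4-column span = 4·119 + 3·32 = 572 px.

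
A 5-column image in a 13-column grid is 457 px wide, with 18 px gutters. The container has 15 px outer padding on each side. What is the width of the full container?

5c + 4·18 = 457 → 5c = 385 → c = 77 px.
Container = 2·15 + 13·77 + 12·18 = 30 + 1001 + 216 = 1247 px.

1247 px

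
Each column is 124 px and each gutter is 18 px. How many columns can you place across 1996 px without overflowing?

14 columns: 14·124 + 13·18 = 1970 px ≤ 1996.
15 columns: 2112 px > 1996. So 14.

14 columns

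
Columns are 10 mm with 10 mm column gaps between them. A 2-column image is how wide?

30 mm

Span of 2: 2·10 + 1·10 = 20 + 10 = 30 mm.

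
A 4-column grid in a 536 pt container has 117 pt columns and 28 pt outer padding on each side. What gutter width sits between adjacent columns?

Subtract both margins: 536 − 2·28 = 480 pt.
Columns use 468 pt, leaving 12 pt across 3 gutters = 4 pt each.

4 pt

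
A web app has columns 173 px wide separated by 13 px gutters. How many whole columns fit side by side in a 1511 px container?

8 columns

Each extra column adds 173 + 13 = 186 px.
(1511 + 13) / 186 = 8.19, so 8 columns fit.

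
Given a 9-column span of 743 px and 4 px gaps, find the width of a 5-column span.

411 px

9c + 8·4 = 743 → 9c = 711 → c = 79 px.
5-column span = 5·79 + 4·4 = 411 px.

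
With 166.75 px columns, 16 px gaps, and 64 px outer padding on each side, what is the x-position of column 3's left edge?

429.5 px

Each column+gutter stride is 182.75 px; 2 of them past the 64 px margin is 64 + 365.5 = 429.5 px.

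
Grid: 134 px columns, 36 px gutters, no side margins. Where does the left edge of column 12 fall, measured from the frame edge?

No margin, so column 12 starts at 11·(column + gutter) = 11·170 = 1870 px.

1870 px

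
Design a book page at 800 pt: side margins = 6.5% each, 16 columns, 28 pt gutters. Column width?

800 × (1 − 2·6.5%) = 800 × 87% = 696 pt for the columns.
16c + 15·28 = 696 → 16c = 276 → c = 17.25 pt.

17.25 pt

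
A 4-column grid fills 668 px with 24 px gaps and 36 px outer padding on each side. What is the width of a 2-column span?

286 px

Content width = 668 − 2·36 = 596 px.
4 columns + 3 gaps: 4c + 3·24 = 596.
4c = 596 − 72 = 524, so c = 131 px.
Span of 2: 2·131 + 1·24 = 262 + 24 = 286 px.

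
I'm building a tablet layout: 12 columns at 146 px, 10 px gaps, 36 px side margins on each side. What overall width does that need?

Adding margins, columns and gutters: 72 + 1752 + 110 = 1934 px.

1934 px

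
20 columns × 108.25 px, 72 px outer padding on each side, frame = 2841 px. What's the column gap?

Content width = 2841 − 2·72 = 2697 px.
20 columns take 20·108.25 = 2165 px; remaining 532 splits into 19 column gaps.
g = 532 / 19 = 28 px.

28 px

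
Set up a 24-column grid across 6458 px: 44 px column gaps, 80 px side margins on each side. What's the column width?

Inside the margins: 6458 − 160 = 6298 px.
24c + 23·44 = 6298 → 24c = 5286 → c = 220.25 px.

220.25 px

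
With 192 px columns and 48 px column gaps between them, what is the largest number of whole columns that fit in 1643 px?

k columns need k·192 + (k−1)·48 = k·240 − 48.
k·240 − 48 ≤ 1643 → k ≤ 1691 / 240 ≈ 7.05, so k = 7.

7 columns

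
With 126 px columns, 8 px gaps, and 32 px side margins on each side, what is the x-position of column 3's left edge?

300 px

Each column+gutter stride is 134 px; 2 of them past the 32 px margin is 32 + 268 = 300 px.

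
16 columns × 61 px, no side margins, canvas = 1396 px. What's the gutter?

28 px

Columns use 976 px, leaving 420 px across 15 gutters = 28 px each.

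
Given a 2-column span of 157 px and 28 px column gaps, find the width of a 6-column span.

2c + 1·28 = 157 → 2c = 129 → c = 64.5 px.
Span of 6: 6·64.5 + 5·28 = 387 + 140 = 527 px.

527 px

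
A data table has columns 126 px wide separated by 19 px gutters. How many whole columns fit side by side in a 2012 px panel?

14 columns

k columns need k·126 + (k−1)·19 = k·145 − 19.
k·145 − 19 ≤ 2012 → k ≤ 2031 / 145 ≈ 14.01, so k = 14.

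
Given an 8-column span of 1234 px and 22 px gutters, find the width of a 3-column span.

449 px

1234 − 7·22 = 1080; ÷8 gives c = 135 px.
3-column span = 3·135 + 2·22 = 449 px.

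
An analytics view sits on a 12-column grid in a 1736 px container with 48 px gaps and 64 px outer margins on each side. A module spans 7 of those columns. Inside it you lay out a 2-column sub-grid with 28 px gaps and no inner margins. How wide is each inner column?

Outer content = 1736 − 2·64 = 1608 px.
12c + 11·48 = 1608 → 12c = 1080 → c = 90 px.
7 columns plus 6 gaps: 630 + 288 = 918 px.
2 columns + 1 gap: 2d + 1·28 = 918.
2d = 918 − 28 = 890, so d = 445 px.

445 px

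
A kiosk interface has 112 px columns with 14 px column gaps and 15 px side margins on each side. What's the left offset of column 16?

1905 px

Each column+gutter stride is 126 px; 15 of them past the 15 px margin is 15 + 1890 = 1905 px.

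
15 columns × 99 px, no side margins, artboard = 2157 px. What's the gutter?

15 columns take 15·99 = 1485 px; remaining 672 splits into 14 gutters.
g = 672 / 14 = 48 px.

48 px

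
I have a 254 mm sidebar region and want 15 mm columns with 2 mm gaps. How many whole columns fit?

15 columns

Each extra column adds 15 + 2 = 17 mm.
(254 + 2) / 17 = 15.06, so 15 columns fit.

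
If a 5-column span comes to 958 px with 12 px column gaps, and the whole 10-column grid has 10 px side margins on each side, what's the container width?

Subtracting 4 column gaps of 12 leaves 910 for 5 columns, so c = 182 px.
Adding margins, columns and gutters: 20 + 1820 + 108 = 1948 px.

1948 px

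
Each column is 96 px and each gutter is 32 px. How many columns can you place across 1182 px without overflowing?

Each extra column adds 96 + 32 = 128 px.
(1182 + 32) / 128 = 9.48, so 9 columns fit.

9 columns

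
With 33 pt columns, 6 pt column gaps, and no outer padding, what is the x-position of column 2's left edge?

Each column+gutter stride is 39 pt; with no margin, 1 of them is 39 pt.

39 pt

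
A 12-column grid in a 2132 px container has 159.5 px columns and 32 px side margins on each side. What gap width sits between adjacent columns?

Subtract both margins: 2132 − 2·32 = 2068 px.
Columns use 1914 px, leaving 154 px across 11 gaps = 14 px each.

14 px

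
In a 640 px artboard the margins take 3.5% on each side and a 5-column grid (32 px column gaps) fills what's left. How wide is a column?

640 × (1 − 2·3.5%) = 640 × 93% = 595.2 px for the columns.
5 columns + 4 column gaps: 5c + 4·32 = 595.2.
5c = 595.2 − 128 = 467.2, so c = 93.44 px.

93.44 px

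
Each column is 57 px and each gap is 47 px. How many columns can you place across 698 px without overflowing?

7 columns

7 columns: 7·57 + 6·47 = 681 px ≤ 698.
8 columns: 785 px > 698. So 7.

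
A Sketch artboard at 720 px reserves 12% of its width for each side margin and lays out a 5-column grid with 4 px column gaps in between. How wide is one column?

106.24 px

Margins: 12% × 720 = 86.4 px each, so content = 720 − 172.8 = 547.2 px.
Subtracting 4 column gaps of 4 leaves 531.2 for 5 columns, so c = 106.24 px.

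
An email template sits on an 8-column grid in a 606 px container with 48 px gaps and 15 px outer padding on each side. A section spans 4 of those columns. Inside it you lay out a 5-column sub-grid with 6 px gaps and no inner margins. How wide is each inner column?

48 px

Outer content = 606 − 2·15 = 576 px.
8c + 7·48 = 576 → 8c = 240 → c = 30 px.
4-column span = 4·30 + 3·48 = 264 px.
264 − 4·6 = 240; ÷5 gives d = 48 px.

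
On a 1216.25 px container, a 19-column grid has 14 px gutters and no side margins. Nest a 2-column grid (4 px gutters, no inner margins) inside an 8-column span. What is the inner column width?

Subtracting 18 gutters of 14 leaves 964.25 for 19 columns, so c = 50.75 px.
8 columns plus 7 gutters: 406 + 98 = 504 px.
504 − 1·4 = 500; ÷2 gives d = 250 px.

250 px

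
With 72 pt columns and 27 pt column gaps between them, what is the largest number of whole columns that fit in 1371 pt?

14 columns

k columns need k·72 + (k−1)·27 = k·99 − 27.
k·99 − 27 ≤ 1371 → k ≤ 1398 / 99 ≈ 14.12, so k = 14.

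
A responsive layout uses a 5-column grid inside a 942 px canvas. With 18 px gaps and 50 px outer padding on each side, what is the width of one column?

Subtract both margins: 942 − 2·50 = 842 px.
842 − 4·18 = 770; ÷5 gives c = 154 px.

154 px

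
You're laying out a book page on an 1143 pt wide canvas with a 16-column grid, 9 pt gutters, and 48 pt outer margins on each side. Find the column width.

Subtract both margins: 1143 − 2·48 = 1047 pt.
Subtracting 15 gutters of 9 leaves 912 for 16 columns, so c = 57 pt.

57 pt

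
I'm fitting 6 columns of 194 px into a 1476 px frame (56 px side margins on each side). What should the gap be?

40 px

Subtract both margins: 1476 − 2·56 = 1364 px.
6·194 + 5g = 1364 → 5g = 200 → g = 40 px.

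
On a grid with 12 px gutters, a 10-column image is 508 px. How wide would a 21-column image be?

1080 px

10c + 9·12 = 508 → 10c = 400 → c = 40 px.
21 columns plus 20 gutters: 840 + 240 = 1080 px.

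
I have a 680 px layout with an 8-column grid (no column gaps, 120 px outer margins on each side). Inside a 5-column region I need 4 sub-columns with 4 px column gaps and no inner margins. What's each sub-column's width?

65.75 px

Take off 240 px of margins, leaving 440 px.
440 / 8 = 55 px per column.
5-column span = 5·55 = 275 px.
4 columns + 3 column gaps: 4d + 3·4 = 275.
4d = 275 − 12 = 263, so d = 65.75 px.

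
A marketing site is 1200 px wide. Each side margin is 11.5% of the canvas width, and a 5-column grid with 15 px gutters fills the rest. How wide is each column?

172.8 px

1200 × (1 − 2·11.5%) = 1200 × 77% = 924 px for the columns.
5 columns + 4 gutters: 5c + 4·15 = 924.
5c = 924 − 60 = 864, so c = 172.8 px.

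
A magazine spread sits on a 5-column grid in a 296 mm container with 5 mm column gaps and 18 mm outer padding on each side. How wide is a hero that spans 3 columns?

Subtract both margins: 296 − 2·18 = 260 mm.
5 columns + 4 column gaps: 5c + 4·5 = 260.
5c = 260 − 20 = 240, so c = 48 mm.
3 columns plus 2 column gaps: 144 + 10 = 154 mm.

154 mm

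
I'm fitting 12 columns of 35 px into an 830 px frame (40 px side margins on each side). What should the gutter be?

Content width = 830 − 2·40 = 750 px.
12 columns take 12·35 = 420 px; remaining 330 splits into 11 gutters.
g = 330 / 11 = 30 px.

30 px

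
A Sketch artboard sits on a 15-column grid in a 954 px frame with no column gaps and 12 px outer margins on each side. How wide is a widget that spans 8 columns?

Subtract both margins: 954 − 2·12 = 930 px.
15c = 930 → c = 62 px.
8-column span = 8·62 = 496 px.

496 px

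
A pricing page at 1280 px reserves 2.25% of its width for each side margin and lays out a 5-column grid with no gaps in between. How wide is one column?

1280 × (1 − 2·2.25%) = 1280 × 95.5% = 1222.4 px for the columns.
5c = 1222.4 → c = 244.48 px.

244.48 px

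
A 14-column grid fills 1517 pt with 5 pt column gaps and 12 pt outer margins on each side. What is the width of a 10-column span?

1065 pt

Take off 24 pt of margins, leaving 1493 pt.
14c + 13·5 = 1493 → 14c = 1428 → c = 102 pt.
Span of 10: 10·102 + 9·5 = 1020 + 45 = 1065 pt.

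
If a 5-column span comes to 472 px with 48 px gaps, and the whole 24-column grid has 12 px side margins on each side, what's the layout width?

Subtracting 4 gaps of 48 leaves 280 for 5 columns, so c = 56 px.
Layout = 2·12 + 24·56 + 23·48 = 24 + 1344 + 1104 = 2472 px.

2472 px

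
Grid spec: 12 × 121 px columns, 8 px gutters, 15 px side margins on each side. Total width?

1570 px

Adding margins, columns and gutters: 30 + 1452 + 88 = 1570 px.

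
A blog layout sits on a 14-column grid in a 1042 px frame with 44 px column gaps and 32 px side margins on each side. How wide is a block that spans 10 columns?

Subtract both margins: 1042 − 2·32 = 978 px.
14 columns + 13 column gaps: 14c + 13·44 = 978.
14c = 978 − 572 = 406, so c = 29 px.
Span of 10: 10·29 + 9·44 = 290 + 396 = 686 px.

686 px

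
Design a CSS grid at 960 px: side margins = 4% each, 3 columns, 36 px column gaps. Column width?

270.4 px

Margins: 4% × 960 = 38.4 px each, so content = 960 − 76.8 = 883.2 px.
3 columns + 2 column gaps: 3c + 2·36 = 883.2.
3c = 883.2 − 72 = 811.2, so c = 270.4 px.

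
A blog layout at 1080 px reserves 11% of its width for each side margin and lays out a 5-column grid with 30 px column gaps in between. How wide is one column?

144.48 px

Each margin = 11% of 1080 = 118.8 px; content = 1080 − 2·118.8 = 842.4 px.
5c + 4·30 = 842.4 → 5c = 722.4 → c = 144.48 px.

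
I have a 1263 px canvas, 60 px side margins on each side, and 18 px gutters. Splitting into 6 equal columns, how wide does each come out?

175.5 px

Content width = 1263 − 2·60 = 1143 px.
1143 − 5·18 = 1053; ÷6 gives c = 175.5 px.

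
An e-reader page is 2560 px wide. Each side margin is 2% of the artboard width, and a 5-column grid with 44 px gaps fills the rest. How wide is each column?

2560 × (1 − 2·2%) = 2560 × 96% = 2457.6 px for the columns.
5c + 4·44 = 2457.6 → 5c = 2281.6 → c = 456.32 px.

456.32 px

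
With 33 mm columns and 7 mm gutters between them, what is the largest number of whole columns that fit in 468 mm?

11 columns

11 columns: 11·33 + 10·7 = 433 mm ≤ 468.
12 columns: 473 mm > 468. So 11.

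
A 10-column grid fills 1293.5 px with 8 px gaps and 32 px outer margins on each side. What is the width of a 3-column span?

Content width = 1293.5 − 2·32 = 1229.5 px.
1229.5 − 9·8 = 1157.5; ÷10 gives c = 115.75 px.
3-column span = 3·115.75 + 2·8 = 363.25 px.

363.25 px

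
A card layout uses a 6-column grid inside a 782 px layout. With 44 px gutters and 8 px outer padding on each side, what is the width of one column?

91 px

Subtract both margins: 782 − 2·8 = 766 px.
6c + 5·44 = 766 → 6c = 546 → c = 91 px.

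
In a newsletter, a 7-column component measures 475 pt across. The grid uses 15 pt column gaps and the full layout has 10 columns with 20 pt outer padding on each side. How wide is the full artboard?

7 columns + 6 column gaps: 7c + 6·15 = 475.
7c = 475 − 90 = 385, so c = 55 pt.
Adding margins, columns and gutters: 40 + 550 + 135 = 725 pt.

725 pt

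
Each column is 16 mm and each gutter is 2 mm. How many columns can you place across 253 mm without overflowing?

14 columns

k columns need k·16 + (k−1)·2 = k·18 − 2.
k·18 − 2 ≤ 253 → k ≤ 255 / 18 ≈ 14.17, so k = 14.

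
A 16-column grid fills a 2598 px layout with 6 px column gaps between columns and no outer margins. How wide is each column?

156.75 px

Subtracting 15 column gaps of 6 leaves 2508 for 16 columns, so c = 156.75 px.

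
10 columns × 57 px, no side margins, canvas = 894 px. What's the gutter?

10 columns take 10·57 = 570 px; remaining 324 splits into 9 gutters.
g = 324 / 9 = 36 px.

36 px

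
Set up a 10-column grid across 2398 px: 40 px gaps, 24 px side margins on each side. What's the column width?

Content width = 2398 − 2·24 = 2350 px.
2350 − 9·40 = 1990; ÷10 gives c = 199 px.

199 px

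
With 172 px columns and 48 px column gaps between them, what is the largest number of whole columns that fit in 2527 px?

11 columns

Each extra column adds 172 + 48 = 220 px.
(2527 + 48) / 220 = 11.70, so 11 columns fit.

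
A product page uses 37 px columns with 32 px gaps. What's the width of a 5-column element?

Span of 5: 5·37 + 4·32 = 185 + 128 = 313 px.

313 px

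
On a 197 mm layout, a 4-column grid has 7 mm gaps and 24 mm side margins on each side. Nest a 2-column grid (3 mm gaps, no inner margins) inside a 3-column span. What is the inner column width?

Outer content = 197 − 2·24 = 149 mm.
149 − 3·7 = 128; ÷4 gives c = 32 mm.
3-column span = 3·32 + 2·7 = 110 mm.
2 columns + 1 gap: 2d + 1·3 = 110.
2d = 110 − 3 = 107, so d = 53.5 mm.

53.5 mm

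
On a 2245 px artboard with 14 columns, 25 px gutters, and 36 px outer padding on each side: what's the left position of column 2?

193 px

Take off 72 px of margins, leaving 2173 px.
14c + 13·25 = 2173 → 14c = 1848 → c = 132 px.
Each column+gutter stride is 157 px; 1 of them past the 36 px margin is 36 + 157 = 193 px.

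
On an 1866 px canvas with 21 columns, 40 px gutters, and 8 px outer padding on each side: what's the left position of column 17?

1448 px

Take off 16 px of margins, leaving 1850 px.
1850 − 20·40 = 1050; ÷21 gives c = 50 px.
Before column 17: the margin + 16 columns + 16 gutters.
Offset = 8 + 16·(50 + 40) = 8 + 1440 = 1448 px.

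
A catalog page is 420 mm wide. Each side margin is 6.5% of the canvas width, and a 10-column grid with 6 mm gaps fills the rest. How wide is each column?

31.14 mm

420 × (1 − 2·6.5%) = 420 × 87% = 365.4 mm for the columns.
Subtracting 9 gaps of 6 leaves 311.4 for 10 columns, so c = 31.14 mm.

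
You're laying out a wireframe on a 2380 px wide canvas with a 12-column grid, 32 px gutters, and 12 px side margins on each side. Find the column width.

167 px

Take off 24 px of margins, leaving 2356 px.
Subtracting 11 gutters of 32 leaves 2004 for 12 columns, so c = 167 px.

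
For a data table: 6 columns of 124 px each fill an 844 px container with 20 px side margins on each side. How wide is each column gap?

Content width = 844 − 2·20 = 804 px.
6·124 + 5g = 804 → 5g = 60 → g = 12 px.

12 px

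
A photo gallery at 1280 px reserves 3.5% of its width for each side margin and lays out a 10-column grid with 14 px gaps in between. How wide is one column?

106.44 px

Margins: 3.5% × 1280 = 44.8 px each, so content = 1280 − 89.6 = 1190.4 px.
1190.4 − 9·14 = 1064.4; ÷10 gives c = 106.44 px.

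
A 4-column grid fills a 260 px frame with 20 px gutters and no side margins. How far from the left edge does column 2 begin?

70 px

260 − 3·20 = 200; ÷4 gives c = 50 px.
Each column+gutter stride is 70 px; with no margin, 1 of them is 70 px.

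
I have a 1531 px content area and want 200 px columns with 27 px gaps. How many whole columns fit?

Each extra column adds 200 + 27 = 227 px.
(1531 + 27) / 227 = 6.86, so 6 columns fit.

6 columns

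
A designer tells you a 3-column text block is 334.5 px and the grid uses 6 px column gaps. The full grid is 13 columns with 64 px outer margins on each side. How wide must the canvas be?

1597.5 px

3c + 2·6 = 334.5 → 3c = 322.5 → c = 107.5 px.
Total width: 2·64 + 13·107.5 + 12·6 = 1597.5 px.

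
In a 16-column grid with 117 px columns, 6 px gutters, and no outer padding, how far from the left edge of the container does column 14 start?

Each column+gutter stride is 123 px; with no margin, 13 of them is 1599 px.

1599 px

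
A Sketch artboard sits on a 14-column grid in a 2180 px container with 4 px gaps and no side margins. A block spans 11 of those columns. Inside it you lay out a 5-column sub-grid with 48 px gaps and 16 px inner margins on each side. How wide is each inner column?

14 columns + 13 gaps: 14c + 13·4 = 2180.
14c = 2180 − 52 = 2128, so c = 152 px.
11 columns plus 10 gaps: 1672 + 40 = 1712 px.
Inner content = 1712 − 2·16 = 1680 px.
5 columns + 4 gaps: 5d + 4·48 = 1680.
5d = 1680 − 192 = 1488, so d = 297.6 px.

297.6 px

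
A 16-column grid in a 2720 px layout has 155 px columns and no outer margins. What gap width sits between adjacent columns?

16 px

Columns use 2480 px, leaving 240 px across 15 gaps = 16 px each.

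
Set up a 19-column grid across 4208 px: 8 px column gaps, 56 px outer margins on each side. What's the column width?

208 px

Content width = 4208 − 2·56 = 4096 px.
19c + 18·8 = 4096 → 19c = 3952 → c = 208 px.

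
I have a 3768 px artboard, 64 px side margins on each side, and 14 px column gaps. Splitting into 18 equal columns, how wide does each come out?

Take off 128 px of margins, leaving 3640 px.
3640 − 17·14 = 3402; ÷18 gives c = 189 px.

189 px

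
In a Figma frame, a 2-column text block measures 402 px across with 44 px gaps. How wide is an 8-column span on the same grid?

1740 px

2 columns + 1 gap: 2c + 1·44 = 402.
2c = 402 − 44 = 358, so c = 179 px.
8 columns plus 7 gaps: 1432 + 308 = 1740 px.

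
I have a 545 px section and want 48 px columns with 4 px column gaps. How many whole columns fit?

10 columns

k columns need k·48 + (k−1)·4 = k·52 − 4.
k·52 − 4 ≤ 545 → k ≤ 549 / 52 ≈ 10.56, so k = 10.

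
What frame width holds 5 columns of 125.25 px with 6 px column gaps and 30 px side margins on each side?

Frame = 2·30 + 5·125.25 + 4·6 = 60 + 626.25 + 24 = 710.25 px.

710.25 px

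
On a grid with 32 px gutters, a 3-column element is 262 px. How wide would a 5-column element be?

3c + 2·32 = 262 → 3c = 198 → c = 66 px.
5-column span = 5·66 + 4·32 = 458 px.

458 px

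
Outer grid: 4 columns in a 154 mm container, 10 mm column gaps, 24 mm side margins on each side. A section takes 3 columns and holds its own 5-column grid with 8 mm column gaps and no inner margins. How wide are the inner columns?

9 mm

Subtract both margins: 154 − 2·24 = 106 mm.
4 columns + 3 column gaps: 4c + 3·10 = 106.
4c = 106 − 30 = 76, so c = 19 mm.
3-column span = 3·19 + 2·10 = 77 mm.
5 columns + 4 column gaps: 5d + 4·8 = 77.
5d = 77 − 32 = 45, so d = 9 mm.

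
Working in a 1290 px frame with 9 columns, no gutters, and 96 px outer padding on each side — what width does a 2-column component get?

Take off 192 px of margins, leaving 1098 px.
1098 / 9 = 122 px per column.
2-column span = 2·122 = 244 px.

244 px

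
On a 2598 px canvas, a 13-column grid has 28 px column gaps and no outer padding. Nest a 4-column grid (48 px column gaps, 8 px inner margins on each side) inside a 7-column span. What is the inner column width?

306.5 px

Subtracting 12 column gaps of 28 leaves 2262 for 13 columns, so c = 174 px.
7 columns plus 6 column gaps: 1218 + 168 = 1386 px.
Inner content = 1386 − 2·8 = 1370 px.
1370 − 3·48 = 1226; ÷4 gives d = 306.5 px.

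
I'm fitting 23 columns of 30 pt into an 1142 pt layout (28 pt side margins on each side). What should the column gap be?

18 pt

Content width = 1142 − 2·28 = 1086 pt.
Columns use 690 pt, leaving 396 pt across 22 column gaps = 18 pt each.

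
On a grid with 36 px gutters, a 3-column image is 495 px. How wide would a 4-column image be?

495 − 2·36 = 423; ÷3 gives c = 141 px.
4-column span = 4·141 + 3·36 = 672 px.

672 px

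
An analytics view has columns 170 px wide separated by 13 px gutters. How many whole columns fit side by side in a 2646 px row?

14 columns: 14·170 + 13·13 = 2549 px ≤ 2646.
15 columns: 2732 px > 2646. So 14.

14 columns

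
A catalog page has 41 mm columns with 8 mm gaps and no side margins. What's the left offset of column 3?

No margin, so column 3 starts at 2·(column + gutter) = 2·49 = 98 mm.

98 mm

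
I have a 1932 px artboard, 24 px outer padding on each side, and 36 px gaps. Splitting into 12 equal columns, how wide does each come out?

124 px

Content width = 1932 − 2·24 = 1884 px.
1884 − 11·36 = 1488; ÷12 gives c = 124 px.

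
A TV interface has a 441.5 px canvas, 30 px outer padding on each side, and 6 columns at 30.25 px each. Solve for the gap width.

40 px

Subtract both margins: 441.5 − 2·30 = 381.5 px.
Columns use 181.5 px, leaving 200 px across 5 gaps = 40 px each.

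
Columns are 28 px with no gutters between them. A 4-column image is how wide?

4-column span = 4·28 = 112 px.

112 px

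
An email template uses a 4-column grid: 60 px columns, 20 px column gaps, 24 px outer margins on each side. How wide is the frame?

348 px

Adding margins, columns and gutters: 48 + 240 + 60 = 348 px.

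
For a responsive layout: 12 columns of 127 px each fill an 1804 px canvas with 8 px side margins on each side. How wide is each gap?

24 px

Content width = 1804 − 2·8 = 1788 px.
12·127 + 11g = 1788 → 11g = 264 → g = 24 px.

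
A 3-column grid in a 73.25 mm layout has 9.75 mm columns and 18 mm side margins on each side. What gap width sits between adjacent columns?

4 mm

Take off 36 mm of margins, leaving 37.25 mm.
Columns use 29.25 mm, leaving 8 mm across 2 gaps = 4 mm each.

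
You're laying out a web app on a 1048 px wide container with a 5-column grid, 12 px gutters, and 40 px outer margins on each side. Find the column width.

Inside the margins: 1048 − 80 = 968 px.
Subtracting 4 gutters of 12 leaves 920 for 5 columns, so c = 184 px.

184 px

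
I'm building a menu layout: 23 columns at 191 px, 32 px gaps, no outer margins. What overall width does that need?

Canvas = 23·191 + 22·32 = 4393 + 704 = 5097 px.

5097 px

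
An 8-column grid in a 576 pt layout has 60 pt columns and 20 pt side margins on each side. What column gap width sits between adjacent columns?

8 pt

Content width = 576 − 2·20 = 536 pt.
8·60 + 7g = 536 → 7g = 56 → g = 8 pt.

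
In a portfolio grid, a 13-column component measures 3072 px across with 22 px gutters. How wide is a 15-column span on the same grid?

Subtracting 12 gutters of 22 leaves 2808 for 13 columns, so c = 216 px.
Span of 15: 15·216 + 14·22 = 3240 + 308 = 3548 px.

3548 px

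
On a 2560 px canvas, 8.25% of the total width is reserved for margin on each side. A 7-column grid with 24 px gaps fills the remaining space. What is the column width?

284.8 px

Margins: 8.25% × 2560 = 211.2 px each, so content = 2560 − 422.4 = 2137.6 px.
7c + 6·24 = 2137.6 → 7c = 1993.6 → c = 284.8 px.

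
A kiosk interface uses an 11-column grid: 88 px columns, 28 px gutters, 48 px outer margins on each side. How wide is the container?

1344 px

Adding margins, columns and gutters: 96 + 968 + 280 = 1344 px.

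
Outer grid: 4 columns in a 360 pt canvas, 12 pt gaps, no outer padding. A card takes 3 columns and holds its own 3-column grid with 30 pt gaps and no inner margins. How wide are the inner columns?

4c + 3·12 = 360 → 4c = 324 → c = 81 pt.
Span of 3: 3·81 + 2·12 = 243 + 24 = 267 pt.
Subtracting 2 gaps of 30 leaves 207 for 3 columns, so d = 69 pt.

69 pt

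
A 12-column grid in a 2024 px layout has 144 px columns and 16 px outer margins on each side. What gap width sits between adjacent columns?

Content width = 2024 − 2·16 = 1992 px.
Columns use 1728 px, leaving 264 px across 11 gaps = 24 px each.

24 px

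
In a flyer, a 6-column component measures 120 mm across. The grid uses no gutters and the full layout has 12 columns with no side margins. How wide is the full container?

240 mm

With no gutters, each column is 120/6 = 20 mm.
Total width: 12·20 = 240 mm.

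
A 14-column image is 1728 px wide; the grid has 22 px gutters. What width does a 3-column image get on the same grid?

353 px

Subtracting 13 gutters of 22 leaves 1442 for 14 columns, so c = 103 px.
Span of 3: 3·103 + 2·22 = 309 + 44 = 353 px.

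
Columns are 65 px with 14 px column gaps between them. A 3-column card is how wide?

Span of 3: 3·65 + 2·14 = 195 + 28 = 223 px.

223 px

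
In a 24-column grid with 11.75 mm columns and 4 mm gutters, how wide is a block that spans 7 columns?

7-column span = 7·11.75 + 6·4 = 106.25 mm.

106.25 mm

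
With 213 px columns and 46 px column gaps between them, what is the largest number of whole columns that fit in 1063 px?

k columns need k·213 + (k−1)·46 = k·259 − 46.
k·259 − 46 ≤ 1063 → k ≤ 1109 / 259 ≈ 4.28, so k = 4.

4 columns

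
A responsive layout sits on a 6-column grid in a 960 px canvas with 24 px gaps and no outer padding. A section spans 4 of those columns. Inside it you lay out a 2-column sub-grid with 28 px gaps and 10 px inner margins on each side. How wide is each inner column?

292 px

6 columns + 5 gaps: 6c + 5·24 = 960.
6c = 960 − 120 = 840, so c = 140 px.
4-column span = 4·140 + 3·24 = 632 px.
Inner content = 632 − 2·10 = 612 px.
Subtracting 1 gap of 28 leaves 584 for 2 columns, so d = 292 px.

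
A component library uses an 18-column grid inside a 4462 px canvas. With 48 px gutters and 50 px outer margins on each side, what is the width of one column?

Subtract both margins: 4462 − 2·50 = 4362 px.
18c + 17·48 = 4362 → 18c = 3546 → c = 197 px.

197 px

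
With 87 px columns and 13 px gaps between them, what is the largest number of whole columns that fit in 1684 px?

k columns need k·87 + (k−1)·13 = k·100 − 13.
k·100 − 13 ≤ 1684 → k ≤ 1697 / 100 ≈ 16.97, so k = 16.

16 columns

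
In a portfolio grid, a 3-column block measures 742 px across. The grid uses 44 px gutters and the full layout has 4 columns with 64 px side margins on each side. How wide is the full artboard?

742 − 2·44 = 654; ÷3 gives c = 218 px.
Artboard = 2·64 + 4·218 + 3·44 = 128 + 872 + 132 = 1132 px.

1132 px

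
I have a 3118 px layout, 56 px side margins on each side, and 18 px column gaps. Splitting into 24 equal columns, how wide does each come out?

Content width = 3118 − 2·56 = 3006 px.
24 columns + 23 column gaps: 24c + 23·18 = 3006.
24c = 3006 − 414 = 2592, so c = 108 px.

108 px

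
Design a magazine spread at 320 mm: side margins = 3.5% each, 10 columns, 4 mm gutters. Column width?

26.16 mm

Margins: 3.5% × 320 = 11.2 mm each, so content = 320 − 22.4 = 297.6 mm.
Subtracting 9 gutters of 4 leaves 261.6 for 10 columns, so c = 26.16 mm.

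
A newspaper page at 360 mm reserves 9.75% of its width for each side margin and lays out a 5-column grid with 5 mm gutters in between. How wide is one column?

Margins: 9.75% × 360 = 35.1 mm each, so content = 360 − 70.2 = 289.8 mm.
5 columns + 4 gutters: 5c + 4·5 = 289.8.
5c = 289.8 − 20 = 269.8, so c = 53.96 mm.

53.96 mm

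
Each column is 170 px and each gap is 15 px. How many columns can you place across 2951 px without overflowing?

16 columns

Each extra column adds 170 + 15 = 185 px.
(2951 + 15) / 185 = 16.03, so 16 columns fit.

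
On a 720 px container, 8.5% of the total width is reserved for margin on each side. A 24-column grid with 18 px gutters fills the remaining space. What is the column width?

Margins: 8.5% × 720 = 61.2 px each, so content = 720 − 122.4 = 597.6 px.
24c + 23·18 = 597.6 → 24c = 183.6 → c = 7.65 px.

7.65 px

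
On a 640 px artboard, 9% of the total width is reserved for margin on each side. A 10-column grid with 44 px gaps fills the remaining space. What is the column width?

12.88 px

Each margin = 9% of 640 = 57.6 px; content = 640 − 2·57.6 = 524.8 px.
Subtracting 9 gaps of 44 leaves 128.8 for 10 columns, so c = 12.88 px.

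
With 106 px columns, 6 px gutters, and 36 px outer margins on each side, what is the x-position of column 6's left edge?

596 px

Column 6 starts at margin + 5·(column + gutter) = 36 + 5·112 = 596 px.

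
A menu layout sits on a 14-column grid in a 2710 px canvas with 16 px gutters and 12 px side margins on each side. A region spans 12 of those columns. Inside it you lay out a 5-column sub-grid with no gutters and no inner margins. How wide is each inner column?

460 px

Take off 24 px of margins, leaving 2686 px.
14 columns + 13 gutters: 14c + 13·16 = 2686.
14c = 2686 − 208 = 2478, so c = 177 px.
12-column span = 12·177 + 11·16 = 2300 px.
With no gutters, each column is 2300/5 = 460 px.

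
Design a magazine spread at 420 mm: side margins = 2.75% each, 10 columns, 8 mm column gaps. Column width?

Margins: 2.75% × 420 = 11.55 mm each, so content = 420 − 23.1 = 396.9 mm.
396.9 − 9·8 = 324.9; ÷10 gives c = 32.49 mm.

32.49 mm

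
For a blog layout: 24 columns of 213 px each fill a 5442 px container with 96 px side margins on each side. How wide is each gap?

6 px

Inside the margins: 5442 − 192 = 5250 px.
24·213 + 23g = 5250 → 23g = 138 → g = 6 px.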